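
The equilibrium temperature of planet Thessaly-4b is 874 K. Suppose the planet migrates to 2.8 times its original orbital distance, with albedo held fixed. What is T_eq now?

T_eq ∝ L^(1/4) · d^(−1/2).
T′ = 874 / 2.8^(1/2) = 522 K.

T_eq ≈ 522 K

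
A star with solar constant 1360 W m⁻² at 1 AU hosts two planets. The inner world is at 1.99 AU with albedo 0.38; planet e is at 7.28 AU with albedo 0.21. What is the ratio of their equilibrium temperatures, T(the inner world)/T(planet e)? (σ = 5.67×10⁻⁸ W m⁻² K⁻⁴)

T₁/T₂ ≈ 1.800

T_eq = [S₀(1−A)/(4σd²)]^(1/4), so T ∝ (1−A)^(1/4) / √d.
T₁ = [1360×0.62/(4×5.67×10⁻⁸×1.99²)]^(1/4) = 175.04 K.
T₂ = [1360×0.79/(4×5.67×10⁻⁸×7.28²)]^(1/4) = 97.23 K.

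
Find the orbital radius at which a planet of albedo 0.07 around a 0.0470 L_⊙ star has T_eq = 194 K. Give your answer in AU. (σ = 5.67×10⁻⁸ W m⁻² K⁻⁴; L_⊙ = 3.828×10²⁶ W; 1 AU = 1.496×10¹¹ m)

L = 0.0470 × 3.828×10²⁶ = 1.80×10²⁵ W.
From T_eq⁴ = L(1−A)/(16πσd²): d = √[L(1−A)/(16πσT_eq⁴)].
d = √[1.80×10²⁵ × 0.93 / (16π × 5.67×10⁻⁸ × (194)⁴)] = 6.44×10¹⁰ m = 0.430 AU.

d ≈ 0.430 AU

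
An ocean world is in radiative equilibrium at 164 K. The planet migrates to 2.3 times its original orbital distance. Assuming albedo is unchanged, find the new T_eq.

T_eq ≈ 108 K

T_eq ∝ L^(1/4) · d^(−1/2).
T′ = 164 / 2.3^(1/2) = 108 K.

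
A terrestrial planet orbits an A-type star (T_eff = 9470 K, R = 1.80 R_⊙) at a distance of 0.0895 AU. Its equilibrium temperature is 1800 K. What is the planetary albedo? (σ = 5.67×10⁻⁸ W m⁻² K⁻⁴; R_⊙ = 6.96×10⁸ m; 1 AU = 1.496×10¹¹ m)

A ≈ 0.40

R_⋆ = 1.80 × 6.96×10⁸ = 1.25×10⁹ m.
d = 0.0895 AU = 1.34×10¹⁰ m.
L = 4πR_⋆²σT_⋆⁴ = 4π(1.25×10⁹)² × 5.67×10⁻⁸ × (9470)⁴ = 8.99×10²⁷ W.
S = L/(4πd²) = 3.99×10⁶ W m⁻².
From T_eq⁴ = S(1−A)/(4σ): 1−A = 4σT_eq⁴/S.
1−A = 4 × 5.67×10⁻⁸ × (1800)⁴ / 3.99×10⁶ = 0.596.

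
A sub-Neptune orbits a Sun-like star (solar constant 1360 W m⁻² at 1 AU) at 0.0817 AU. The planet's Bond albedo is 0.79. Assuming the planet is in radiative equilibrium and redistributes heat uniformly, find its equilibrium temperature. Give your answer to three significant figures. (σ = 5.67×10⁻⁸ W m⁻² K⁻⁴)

Flux at 0.0817 AU: S = 1360/0.0817² = 2.04×10⁵ W m⁻².
Energy balance: absorbed = emitted ⇒ πR²·S(1−A) = 4πR²·σT_eq⁴, so T_eq⁴ = S(1−A)/(4σ).
T_eq = [2.04×10⁵ × 0.21 / (4 × 5.67×10⁻⁸)]^(1/4) = (1.89×10¹¹)^(1/4) = 659 K.

T_eq ≈ 659 K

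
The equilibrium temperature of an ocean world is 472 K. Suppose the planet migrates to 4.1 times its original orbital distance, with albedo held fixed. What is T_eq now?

T_eq ∝ L^(1/4) · d^(−1/2).
T′ = 472 / 4.1^(1/2) = 233 K.

T_eq ≈ 233 K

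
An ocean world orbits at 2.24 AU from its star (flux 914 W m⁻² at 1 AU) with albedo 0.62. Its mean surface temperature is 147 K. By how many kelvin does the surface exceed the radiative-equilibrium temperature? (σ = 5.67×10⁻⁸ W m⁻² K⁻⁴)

S = 914/2.24² = 182.2 W m⁻².
T_eq = [S(1−A)/(4σ)]^(1/4) = [182.2×0.38/(4×5.67×10⁻⁸)]^(1/4) = 132.2 K.
ΔT = T_surf − T_eq = 147 − 132.2.

ΔT ≈ 14.8 K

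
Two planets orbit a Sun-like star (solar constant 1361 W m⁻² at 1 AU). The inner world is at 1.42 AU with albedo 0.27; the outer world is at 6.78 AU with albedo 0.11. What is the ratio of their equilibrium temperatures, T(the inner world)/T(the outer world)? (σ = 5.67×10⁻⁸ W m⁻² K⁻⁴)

T₁/T₂ ≈ 2.079

T_eq = [S₀(1−A)/(4σd²)]^(1/4), so T ∝ (1−A)^(1/4) / √d.
T₁ = [1361×0.73/(4×5.67×10⁻⁸×1.42²)]^(1/4) = 215.89 K.
T₂ = [1361×0.89/(4×5.67×10⁻⁸×6.78²)]^(1/4) = 103.82 K.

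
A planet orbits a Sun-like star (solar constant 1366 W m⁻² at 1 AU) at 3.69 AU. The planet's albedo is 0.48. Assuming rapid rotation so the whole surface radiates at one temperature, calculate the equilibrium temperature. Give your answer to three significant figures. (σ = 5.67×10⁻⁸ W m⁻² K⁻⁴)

T_eq ≈ 123 K

Flux at 3.69 AU: S = 1366/3.69² = 100 W m⁻².
Energy balance: absorbed = emitted ⇒ πR²·S(1−A) = 4πR²·σT_eq⁴, so T_eq⁴ = S(1−A)/(4σ).
T_eq = [100 × 0.52 / (4 × 5.67×10⁻⁸)]^(1/4) = (2.30×10⁸)^(1/4) = 123 K.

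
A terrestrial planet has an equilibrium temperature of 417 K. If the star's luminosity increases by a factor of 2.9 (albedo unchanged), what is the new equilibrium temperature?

T_eq ∝ L^(1/4) · d^(−1/2).
T′ = 417 × 2.9^(1/4) = 544 K.

T_eq ≈ 544 K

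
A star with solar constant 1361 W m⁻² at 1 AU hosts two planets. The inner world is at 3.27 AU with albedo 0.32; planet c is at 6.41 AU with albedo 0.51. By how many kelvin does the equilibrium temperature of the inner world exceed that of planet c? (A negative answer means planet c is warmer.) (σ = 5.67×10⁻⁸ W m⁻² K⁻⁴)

ΔT ≈ 47.8 K

T_eq = [S₀(1−A)/(4σd²)]^(1/4), so T ∝ (1−A)^(1/4) / √d.
T₁ = [1361×0.68/(4×5.67×10⁻⁸×3.27²)]^(1/4) = 139.77 K.
T₂ = [1361×0.49/(4×5.67×10⁻⁸×6.41²)]^(1/4) = 91.98 K.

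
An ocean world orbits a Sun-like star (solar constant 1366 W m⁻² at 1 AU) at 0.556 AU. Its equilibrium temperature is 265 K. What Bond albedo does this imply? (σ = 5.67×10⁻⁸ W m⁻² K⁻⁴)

A ≈ 0.75

Flux at 0.556 AU: S = 1366/0.556² = 4420 W m⁻².
From T_eq⁴ = S(1−A)/(4σ): 1−A = 4σT_eq⁴/S.
1−A = 4 × 5.67×10⁻⁸ × (265)⁴ / 4420 = 0.253.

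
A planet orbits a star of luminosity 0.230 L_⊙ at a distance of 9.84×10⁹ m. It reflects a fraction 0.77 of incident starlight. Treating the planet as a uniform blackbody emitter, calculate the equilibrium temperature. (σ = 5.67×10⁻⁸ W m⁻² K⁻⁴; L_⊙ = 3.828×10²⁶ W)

L = 0.230 × 3.828×10²⁶ = 8.80×10²⁵ W.
Flux: S = L/(4πd²) = 8.80×10²⁵/(4π×(9.84×10⁹)²) = 7.24×10⁴ W m⁻².
Energy balance: absorbed = emitted ⇒ πR²·S(1−A) = 4πR²·σT_eq⁴, so T_eq⁴ = S(1−A)/(4σ).
T_eq = [7.24×10⁴ × 0.23 / (4 × 5.67×10⁻⁸)]^(1/4) = (7.34×10¹⁰)^(1/4) = 520 K.

T_eq ≈ 520 K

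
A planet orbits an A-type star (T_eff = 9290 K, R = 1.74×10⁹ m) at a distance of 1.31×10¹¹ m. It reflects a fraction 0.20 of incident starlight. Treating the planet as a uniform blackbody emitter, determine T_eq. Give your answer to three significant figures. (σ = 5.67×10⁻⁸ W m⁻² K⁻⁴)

T_eq ≈ 716 K

L = 4πR_⋆²σT_⋆⁴ = 4π(1.74×10⁹)² × 5.67×10⁻⁸ × (9290)⁴ = 1.61×10²⁸ W.
S = L/(4πd²) = 7.45×10⁴ W m⁻².
Energy balance: absorbed = emitted ⇒ πR²·S(1−A) = 4πR²·σT_eq⁴, so T_eq⁴ = S(1−A)/(4σ).
T_eq = [7.45×10⁴ × 0.80 / (4 × 5.67×10⁻⁸)]^(1/4) = (2.63×10¹¹)^(1/4) = 716 K.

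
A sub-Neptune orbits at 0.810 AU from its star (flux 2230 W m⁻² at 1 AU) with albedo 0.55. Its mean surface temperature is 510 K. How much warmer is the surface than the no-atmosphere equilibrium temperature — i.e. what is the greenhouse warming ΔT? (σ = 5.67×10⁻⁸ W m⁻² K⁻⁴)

S = 2230/0.810² = 3399 W m⁻².
T_eq = [S(1−A)/(4σ)]^(1/4) = [3399×0.45/(4×5.67×10⁻⁸)]^(1/4) = 286.6 K.
ΔT = T_surf − T_eq = 510 − 286.6.

ΔT ≈ 223.4 K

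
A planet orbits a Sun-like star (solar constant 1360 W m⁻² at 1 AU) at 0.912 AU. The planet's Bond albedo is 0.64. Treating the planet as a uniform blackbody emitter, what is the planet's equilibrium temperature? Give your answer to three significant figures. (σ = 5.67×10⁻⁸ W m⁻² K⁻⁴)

T_eq ≈ 226 K

Flux at 0.912 AU: S = 1360/0.912² = 1640 W m⁻².
Energy balance: absorbed = emitted ⇒ πR²·S(1−A) = 4πR²·σT_eq⁴, so T_eq⁴ = S(1−A)/(4σ).
T_eq = [1640 × 0.36 / (4 × 5.67×10⁻⁸)]^(1/4) = (2.60×10⁹)^(1/4) = 226 K.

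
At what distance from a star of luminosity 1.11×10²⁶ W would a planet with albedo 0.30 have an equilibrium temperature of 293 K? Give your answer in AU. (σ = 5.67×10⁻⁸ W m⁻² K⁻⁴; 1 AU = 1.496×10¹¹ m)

From T_eq⁴ = L(1−A)/(16πσd²): d = √[L(1−A)/(16πσT_eq⁴)].
d = √[1.11×10²⁶ × 0.70 / (16π × 5.67×10⁻⁸ × (293)⁴)] = 6.08×10¹⁰ m = 0.407 AU.

d ≈ 0.407 AU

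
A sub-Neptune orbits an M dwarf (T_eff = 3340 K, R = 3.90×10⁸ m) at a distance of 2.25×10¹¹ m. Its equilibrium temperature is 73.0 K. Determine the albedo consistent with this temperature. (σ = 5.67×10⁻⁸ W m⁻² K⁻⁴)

L = 4πR_⋆²σT_⋆⁴ = 4π(3.90×10⁸)² × 5.67×10⁻⁸ × (3340)⁴ = 1.35×10²⁵ W.
S = L/(4πd²) = 21.2 W m⁻².
From T_eq⁴ = S(1−A)/(4σ): 1−A = 4σT_eq⁴/S.
1−A = 4 × 5.67×10⁻⁸ × (73.0)⁴ / 21.2 = 0.304.

A ≈ 0.70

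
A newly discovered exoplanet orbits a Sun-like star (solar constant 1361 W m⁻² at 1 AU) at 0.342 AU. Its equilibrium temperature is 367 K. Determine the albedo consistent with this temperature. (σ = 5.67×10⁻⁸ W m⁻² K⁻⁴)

Flux at 0.342 AU: S = 1361/0.342² = 1.16×10⁴ W m⁻².
From T_eq⁴ = S(1−A)/(4σ): 1−A = 4σT_eq⁴/S.
1−A = 4 × 5.67×10⁻⁸ × (367)⁴ / 1.16×10⁴ = 0.354.

A ≈ 0.65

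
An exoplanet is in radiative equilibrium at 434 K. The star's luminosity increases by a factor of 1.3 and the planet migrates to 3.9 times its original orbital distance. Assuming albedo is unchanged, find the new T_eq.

T_eq ≈ 235 K

T_eq ∝ L^(1/4) · d^(−1/2).
T′ = 434 × 1.3^(1/4) / 3.9^(1/2) = 235 K.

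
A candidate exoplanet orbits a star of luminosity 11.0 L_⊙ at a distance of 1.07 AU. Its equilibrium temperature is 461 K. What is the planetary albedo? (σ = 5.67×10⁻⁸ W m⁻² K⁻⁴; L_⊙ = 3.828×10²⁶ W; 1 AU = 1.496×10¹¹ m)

d = 1.07 AU = 1.60×10¹¹ m.
L = 11.0 × 3.828×10²⁶ = 4.21×10²⁷ W.
Flux: S = L/(4πd²) = 4.21×10²⁷/(4π×(1.60×10¹¹)²) = 1.31×10⁴ W m⁻².
From T_eq⁴ = S(1−A)/(4σ): 1−A = 4σT_eq⁴/S.
1−A = 4 × 5.67×10⁻⁸ × (461)⁴ / 1.31×10⁴ = 0.783.

A ≈ 0.22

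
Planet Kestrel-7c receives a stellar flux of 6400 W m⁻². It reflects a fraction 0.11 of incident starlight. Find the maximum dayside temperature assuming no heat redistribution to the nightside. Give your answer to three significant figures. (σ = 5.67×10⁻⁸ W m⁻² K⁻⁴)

T_ss ≈ 563 K

With no redistribution each surface element balances locally: S(1−A) = σT⁴.
T = [6400 × 0.89 / 5.67×10⁻⁸]^(1/4) = (1.00×10¹¹)^(1/4) = 563 K.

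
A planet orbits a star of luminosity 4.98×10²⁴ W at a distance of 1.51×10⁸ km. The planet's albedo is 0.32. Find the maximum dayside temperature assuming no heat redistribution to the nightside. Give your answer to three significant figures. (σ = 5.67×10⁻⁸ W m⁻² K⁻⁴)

d = 1.51×10⁸ km = 1.51×10¹¹ m.
Flux: S = L/(4πd²) = 4.98×10²⁴/(4π×(1.51×10¹¹)²) = 17.4 W m⁻².
With no redistribution each surface element balances locally: S(1−A) = σT⁴.
T = [17.4 × 0.68 / 5.67×10⁻⁸]^(1/4) = (2.08×10⁸)^(1/4) = 120 K.

T_ss ≈ 120 K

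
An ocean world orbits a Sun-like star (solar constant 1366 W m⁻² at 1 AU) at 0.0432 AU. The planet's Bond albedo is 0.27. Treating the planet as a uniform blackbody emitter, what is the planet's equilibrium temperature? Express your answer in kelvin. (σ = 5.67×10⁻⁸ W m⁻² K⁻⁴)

T_eq ≈ 1240 K

Flux at 0.0432 AU: S = 1366/0.0432² = 7.32×10⁵ W m⁻².
Energy balance: absorbed = emitted ⇒ πR²·S(1−A) = 4πR²·σT_eq⁴, so T_eq⁴ = S(1−A)/(4σ).
T_eq = [7.32×10⁵ × 0.73 / (4 × 5.67×10⁻⁸)]^(1/4) = (2.36×10¹²)^(1/4) = 1240 K.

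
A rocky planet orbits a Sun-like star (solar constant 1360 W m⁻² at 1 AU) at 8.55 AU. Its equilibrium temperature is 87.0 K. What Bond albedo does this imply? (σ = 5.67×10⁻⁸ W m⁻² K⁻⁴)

A ≈ 0.30

Flux at 8.55 AU: S = 1360/8.55² = 18.6 W m⁻².
From T_eq⁴ = S(1−A)/(4σ): 1−A = 4σT_eq⁴/S.
1−A = 4 × 5.67×10⁻⁸ × (87.0)⁴ / 18.6 = 0.698.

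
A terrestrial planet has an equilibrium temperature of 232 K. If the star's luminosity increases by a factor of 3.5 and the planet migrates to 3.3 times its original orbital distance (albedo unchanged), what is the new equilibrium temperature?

T_eq ≈ 175 K

T_eq ∝ L^(1/4) · d^(−1/2).
T′ = 232 × 3.5^(1/4) / 3.3^(1/2) = 175 K.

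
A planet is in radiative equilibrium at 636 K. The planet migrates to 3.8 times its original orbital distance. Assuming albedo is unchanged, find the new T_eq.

T_eq ≈ 326 K

T_eq ∝ L^(1/4) · d^(−1/2).
T′ = 636 / 3.8^(1/2) = 326 K.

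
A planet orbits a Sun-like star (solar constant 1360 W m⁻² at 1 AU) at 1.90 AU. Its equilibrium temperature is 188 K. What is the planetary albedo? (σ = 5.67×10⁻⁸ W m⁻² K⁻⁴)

Flux at 1.90 AU: S = 1360/1.90² = 377 W m⁻².
From T_eq⁴ = S(1−A)/(4σ): 1−A = 4σT_eq⁴/S.
1−A = 4 × 5.67×10⁻⁸ × (188)⁴ / 377 = 0.752.

A ≈ 0.25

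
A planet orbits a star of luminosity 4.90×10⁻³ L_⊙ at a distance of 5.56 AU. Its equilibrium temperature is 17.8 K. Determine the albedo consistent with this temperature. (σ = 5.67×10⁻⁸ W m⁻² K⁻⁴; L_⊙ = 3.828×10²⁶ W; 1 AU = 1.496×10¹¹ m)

d = 5.56 AU = 8.32×10¹¹ m.
L = 4.90×10⁻³ × 3.828×10²⁶ = 1.88×10²⁴ W.
Flux: S = L/(4πd²) = 1.88×10²⁴/(4π×(8.32×10¹¹)²) = 0.216 W m⁻².
From T_eq⁴ = S(1−A)/(4σ): 1−A = 4σT_eq⁴/S.
1−A = 4 × 5.67×10⁻⁸ × (17.8)⁴ / 0.216 = 0.106.

A ≈ 0.89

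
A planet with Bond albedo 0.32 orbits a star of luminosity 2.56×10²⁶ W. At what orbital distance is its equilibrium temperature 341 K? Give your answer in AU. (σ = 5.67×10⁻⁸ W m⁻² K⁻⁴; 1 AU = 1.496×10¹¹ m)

d ≈ 0.449 AU

From T_eq⁴ = L(1−A)/(16πσd²): d = √[L(1−A)/(16πσT_eq⁴)].
d = √[2.56×10²⁶ × 0.68 / (16π × 5.67×10⁻⁸ × (341)⁴)] = 6.72×10¹⁰ m = 0.449 AU.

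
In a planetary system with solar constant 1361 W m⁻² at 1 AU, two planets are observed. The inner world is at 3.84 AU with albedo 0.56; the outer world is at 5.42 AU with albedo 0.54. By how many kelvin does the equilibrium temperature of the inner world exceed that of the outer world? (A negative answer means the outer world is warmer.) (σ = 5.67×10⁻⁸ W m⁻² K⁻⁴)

T_eq = [S₀(1−A)/(4σd²)]^(1/4), so T ∝ (1−A)^(1/4) / √d.
T₁ = [1361×0.44/(4×5.67×10⁻⁸×3.84²)]^(1/4) = 115.68 K.
T₂ = [1361×0.46/(4×5.67×10⁻⁸×5.42²)]^(1/4) = 98.46 K.

ΔT ≈ 17.2 K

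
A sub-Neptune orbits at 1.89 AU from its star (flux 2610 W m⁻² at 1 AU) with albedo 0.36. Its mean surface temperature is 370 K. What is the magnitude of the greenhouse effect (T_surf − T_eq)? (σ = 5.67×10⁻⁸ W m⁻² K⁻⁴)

S = 2610/1.89² = 730.7 W m⁻².
T_eq = [S(1−A)/(4σ)]^(1/4) = [730.7×0.64/(4×5.67×10⁻⁸)]^(1/4) = 213.1 K.
ΔT = T_surf − T_eq = 370 − 213.1.

ΔT ≈ 156.9 K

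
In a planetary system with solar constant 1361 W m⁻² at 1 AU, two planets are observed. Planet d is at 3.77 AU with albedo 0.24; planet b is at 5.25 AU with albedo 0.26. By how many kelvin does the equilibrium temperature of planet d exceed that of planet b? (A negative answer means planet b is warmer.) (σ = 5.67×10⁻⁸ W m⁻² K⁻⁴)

ΔT ≈ 21.2 K

T_eq = [S₀(1−A)/(4σd²)]^(1/4), so T ∝ (1−A)^(1/4) / √d.
T₁ = [1361×0.76/(4×5.67×10⁻⁸×3.77²)]^(1/4) = 133.84 K.
T₂ = [1361×0.74/(4×5.67×10⁻⁸×5.25²)]^(1/4) = 112.66 K.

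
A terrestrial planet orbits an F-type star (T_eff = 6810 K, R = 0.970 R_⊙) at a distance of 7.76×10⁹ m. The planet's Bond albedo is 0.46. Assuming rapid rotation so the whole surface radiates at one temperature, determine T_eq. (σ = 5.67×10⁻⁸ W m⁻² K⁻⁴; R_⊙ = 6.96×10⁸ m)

R_⋆ = 0.970 × 6.96×10⁸ = 6.75×10⁸ m.
L = 4πR_⋆²σT_⋆⁴ = 4π(6.75×10⁸)² × 5.67×10⁻⁸ × (6810)⁴ = 6.98×10²⁶ W.
S = L/(4πd²) = 9.23×10⁵ W m⁻².
Energy balance: absorbed = emitted ⇒ πR²·S(1−A) = 4πR²·σT_eq⁴, so T_eq⁴ = S(1−A)/(4σ).
T_eq = [9.23×10⁵ × 0.54 / (4 × 5.67×10⁻⁸)]^(1/4) = (2.20×10¹²)^(1/4) = 1220 K.

T_eq ≈ 1220 K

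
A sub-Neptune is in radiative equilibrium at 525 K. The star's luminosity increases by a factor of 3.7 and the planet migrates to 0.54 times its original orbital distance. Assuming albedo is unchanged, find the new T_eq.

T_eq ∝ L^(1/4) · d^(−1/2).
T′ = 525 × 3.7^(1/4) / 0.54^(1/2) = 991 K.

T_eq ≈ 991 K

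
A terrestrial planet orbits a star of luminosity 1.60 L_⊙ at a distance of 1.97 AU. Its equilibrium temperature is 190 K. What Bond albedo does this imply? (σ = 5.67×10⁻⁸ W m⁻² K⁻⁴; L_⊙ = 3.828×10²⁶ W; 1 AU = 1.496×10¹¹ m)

A ≈ 0.47

d = 1.97 AU = 2.95×10¹¹ m.
L = 1.60 × 3.828×10²⁶ = 6.12×10²⁶ W.
Flux: S = L/(4πd²) = 6.12×10²⁶/(4π×(2.95×10¹¹)²) = 561 W m⁻².
From T_eq⁴ = S(1−A)/(4σ): 1−A = 4σT_eq⁴/S.
1−A = 4 × 5.67×10⁻⁸ × (190)⁴ / 561 = 0.527.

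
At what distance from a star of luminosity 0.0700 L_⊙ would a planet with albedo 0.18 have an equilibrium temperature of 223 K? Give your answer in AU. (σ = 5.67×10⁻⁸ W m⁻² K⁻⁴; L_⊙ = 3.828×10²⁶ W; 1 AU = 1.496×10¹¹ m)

d ≈ 0.373 AU

L = 0.0700 × 3.828×10²⁶ = 2.68×10²⁵ W.
From T_eq⁴ = L(1−A)/(16πσd²): d = √[L(1−A)/(16πσT_eq⁴)].
d = √[2.68×10²⁵ × 0.82 / (16π × 5.67×10⁻⁸ × (223)⁴)] = 5.58×10¹⁰ m = 0.373 AU.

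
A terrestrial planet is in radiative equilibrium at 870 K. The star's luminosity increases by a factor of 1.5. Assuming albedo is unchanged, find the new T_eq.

T_eq ≈ 963 K

T_eq ∝ L^(1/4) · d^(−1/2).
T′ = 870 × 1.5^(1/4) = 963 K.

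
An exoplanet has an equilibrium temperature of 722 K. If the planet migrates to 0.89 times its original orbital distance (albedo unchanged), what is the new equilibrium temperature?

T_eq ≈ 765 K

T_eq ∝ L^(1/4) · d^(−1/2).
T′ = 722 / 0.89^(1/2) = 765 K.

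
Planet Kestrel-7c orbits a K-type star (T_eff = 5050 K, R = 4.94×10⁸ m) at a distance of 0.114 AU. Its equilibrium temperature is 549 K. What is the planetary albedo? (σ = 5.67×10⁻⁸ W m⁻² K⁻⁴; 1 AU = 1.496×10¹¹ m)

d = 0.114 AU = 1.71×10¹⁰ m.
L = 4πR_⋆²σT_⋆⁴ = 4π(4.94×10⁸)² × 5.67×10⁻⁸ × (5050)⁴ = 1.13×10²⁶ W.
S = L/(4πd²) = 3.09×10⁴ W m⁻².
From T_eq⁴ = S(1−A)/(4σ): 1−A = 4σT_eq⁴/S.
1−A = 4 × 5.67×10⁻⁸ × (549)⁴ / 3.09×10⁴ = 0.666.

A ≈ 0.33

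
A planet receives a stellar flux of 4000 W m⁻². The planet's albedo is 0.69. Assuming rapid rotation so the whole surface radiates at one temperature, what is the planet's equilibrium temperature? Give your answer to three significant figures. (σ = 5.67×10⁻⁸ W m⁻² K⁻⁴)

T_eq ≈ 272 K

Energy balance: absorbed = emitted ⇒ πR²·S(1−A) = 4πR²·σT_eq⁴, so T_eq⁴ = S(1−A)/(4σ).
T_eq = [4000 × 0.31 / (4 × 5.67×10⁻⁸)]^(1/4) = (5.47×10⁹)^(1/4) = 272 K.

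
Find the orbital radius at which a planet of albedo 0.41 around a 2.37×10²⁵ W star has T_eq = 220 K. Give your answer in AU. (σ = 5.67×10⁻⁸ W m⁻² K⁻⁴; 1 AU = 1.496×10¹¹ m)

d ≈ 0.306 AU

From T_eq⁴ = L(1−A)/(16πσd²): d = √[L(1−A)/(16πσT_eq⁴)].
d = √[2.37×10²⁵ × 0.59 / (16π × 5.67×10⁻⁸ × (220)⁴)] = 4.58×10¹⁰ m = 0.306 AU.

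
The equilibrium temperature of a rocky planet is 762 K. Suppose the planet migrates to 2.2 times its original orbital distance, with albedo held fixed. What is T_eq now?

T_eq ≈ 514 K

T_eq ∝ L^(1/4) · d^(−1/2).
T′ = 762 / 2.2^(1/2) = 514 K.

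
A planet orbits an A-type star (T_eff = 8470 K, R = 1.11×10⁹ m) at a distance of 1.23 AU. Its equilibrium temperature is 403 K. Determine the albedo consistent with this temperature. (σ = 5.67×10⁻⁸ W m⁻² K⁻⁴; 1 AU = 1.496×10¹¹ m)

d = 1.23 AU = 1.84×10¹¹ m.
L = 4πR_⋆²σT_⋆⁴ = 4π(1.11×10⁹)² × 5.67×10⁻⁸ × (8470)⁴ = 4.52×10²⁷ W.
S = L/(4πd²) = 1.06×10⁴ W m⁻².
From T_eq⁴ = S(1−A)/(4σ): 1−A = 4σT_eq⁴/S.
1−A = 4 × 5.67×10⁻⁸ × (403)⁴ / 1.06×10⁴ = 0.563.

A ≈ 0.44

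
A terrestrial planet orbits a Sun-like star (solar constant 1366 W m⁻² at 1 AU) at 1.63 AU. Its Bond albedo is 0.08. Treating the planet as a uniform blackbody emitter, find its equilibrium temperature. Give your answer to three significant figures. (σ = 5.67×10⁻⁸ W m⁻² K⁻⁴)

T_eq ≈ 214 K

Flux at 1.63 AU: S = 1366/1.63² = 514 W m⁻².
Energy balance: absorbed = emitted ⇒ πR²·S(1−A) = 4πR²·σT_eq⁴, so T_eq⁴ = S(1−A)/(4σ).
T_eq = [514 × 0.92 / (4 × 5.67×10⁻⁸)]^(1/4) = (2.09×10⁹)^(1/4) = 214 K.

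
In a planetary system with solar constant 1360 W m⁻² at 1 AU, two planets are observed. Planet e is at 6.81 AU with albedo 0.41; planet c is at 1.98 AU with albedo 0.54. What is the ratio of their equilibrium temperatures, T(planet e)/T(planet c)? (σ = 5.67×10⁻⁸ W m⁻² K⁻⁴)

T_eq = [S₀(1−A)/(4σd²)]^(1/4), so T ∝ (1−A)^(1/4) / √d.
T₁ = [1360×0.59/(4×5.67×10⁻⁸×6.81²)]^(1/4) = 93.46 K.
T₂ = [1360×0.46/(4×5.67×10⁻⁸×1.98²)]^(1/4) = 162.87 K.

T₁/T₂ ≈ 0.574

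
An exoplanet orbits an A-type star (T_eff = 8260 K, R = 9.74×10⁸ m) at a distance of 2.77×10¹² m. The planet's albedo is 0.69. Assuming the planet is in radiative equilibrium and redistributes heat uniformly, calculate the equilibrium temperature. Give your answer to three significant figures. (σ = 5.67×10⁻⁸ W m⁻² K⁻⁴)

L = 4πR_⋆²σT_⋆⁴ = 4π(9.74×10⁸)² × 5.67×10⁻⁸ × (8260)⁴ = 3.15×10²⁷ W.
S = L/(4πd²) = 32.6 W m⁻².
Energy balance: absorbed = emitted ⇒ πR²·S(1−A) = 4πR²·σT_eq⁴, so T_eq⁴ = S(1−A)/(4σ).
T_eq = [32.6 × 0.31 / (4 × 5.67×10⁻⁸)]^(1/4) = (4.46×10⁷)^(1/4) = 81.7 K.

T_eq ≈ 81.7 K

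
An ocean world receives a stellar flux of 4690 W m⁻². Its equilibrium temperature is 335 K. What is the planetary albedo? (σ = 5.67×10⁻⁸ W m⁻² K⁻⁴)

A ≈ 0.39

From T_eq⁴ = S(1−A)/(4σ): 1−A = 4σT_eq⁴/S.
1−A = 4 × 5.67×10⁻⁸ × (335)⁴ / 4690 = 0.609.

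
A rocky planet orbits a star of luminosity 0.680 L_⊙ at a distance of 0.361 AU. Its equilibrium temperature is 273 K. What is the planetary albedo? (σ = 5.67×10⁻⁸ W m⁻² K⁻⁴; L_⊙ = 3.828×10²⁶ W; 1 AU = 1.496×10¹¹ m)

d = 0.361 AU = 5.40×10¹⁰ m.
L = 0.680 × 3.828×10²⁶ = 2.60×10²⁶ W.
Flux: S = L/(4πd²) = 2.60×10²⁶/(4π×(5.40×10¹⁰)²) = 7100 W m⁻².
From T_eq⁴ = S(1−A)/(4σ): 1−A = 4σT_eq⁴/S.
1−A = 4 × 5.67×10⁻⁸ × (273)⁴ / 7100 = 0.177.

A ≈ 0.82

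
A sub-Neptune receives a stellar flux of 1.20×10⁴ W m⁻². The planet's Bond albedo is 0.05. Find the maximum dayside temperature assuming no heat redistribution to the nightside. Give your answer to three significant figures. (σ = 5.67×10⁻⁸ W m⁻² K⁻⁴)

T_ss ≈ 670 K

With no redistribution each surface element balances locally: S(1−A) = σT⁴.
T = [1.20×10⁴ × 0.95 / 5.67×10⁻⁸]^(1/4) = (2.01×10¹¹)^(1/4) = 670 K.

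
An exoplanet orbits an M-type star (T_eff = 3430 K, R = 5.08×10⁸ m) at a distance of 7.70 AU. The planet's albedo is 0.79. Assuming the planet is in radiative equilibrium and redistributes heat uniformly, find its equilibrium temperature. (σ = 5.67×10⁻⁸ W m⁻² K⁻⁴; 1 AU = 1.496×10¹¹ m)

d = 7.70 AU = 1.15×10¹² m.
L = 4πR_⋆²σT_⋆⁴ = 4π(5.08×10⁸)² × 5.67×10⁻⁸ × (3430)⁴ = 2.55×10²⁵ W.
S = L/(4πd²) = 1.53 W m⁻².
Energy balance: absorbed = emitted ⇒ πR²·S(1−A) = 4πR²·σT_eq⁴, so T_eq⁴ = S(1−A)/(4σ).
T_eq = [1.53 × 0.21 / (4 × 5.67×10⁻⁸)]^(1/4) = (1.41×10⁶)^(1/4) = 34.5 K.

T_eq ≈ 34.5 K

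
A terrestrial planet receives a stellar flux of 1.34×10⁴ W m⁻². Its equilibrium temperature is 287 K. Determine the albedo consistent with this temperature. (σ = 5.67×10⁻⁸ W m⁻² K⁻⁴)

A ≈ 0.89

From T_eq⁴ = S(1−A)/(4σ): 1−A = 4σT_eq⁴/S.
1−A = 4 × 5.67×10⁻⁸ × (287)⁴ / 1.34×10⁴ = 0.115.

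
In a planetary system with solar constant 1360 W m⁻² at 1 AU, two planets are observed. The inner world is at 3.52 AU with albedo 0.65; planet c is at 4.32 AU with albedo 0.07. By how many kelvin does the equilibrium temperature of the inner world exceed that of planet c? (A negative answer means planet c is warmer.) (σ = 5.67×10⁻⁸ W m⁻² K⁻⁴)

ΔT ≈ -17.4 K

T_eq = [S₀(1−A)/(4σd²)]^(1/4), so T ∝ (1−A)^(1/4) / √d.
T₁ = [1360×0.35/(4×5.67×10⁻⁸×3.52²)]^(1/4) = 114.08 K.
T₂ = [1360×0.93/(4×5.67×10⁻⁸×4.32²)]^(1/4) = 131.48 K.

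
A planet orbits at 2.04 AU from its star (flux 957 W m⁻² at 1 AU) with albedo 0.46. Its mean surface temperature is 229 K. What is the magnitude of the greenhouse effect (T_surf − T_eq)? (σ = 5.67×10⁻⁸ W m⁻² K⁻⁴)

S = 957/2.04² = 230.0 W m⁻².
T_eq = [S(1−A)/(4σ)]^(1/4) = [230.0×0.54/(4×5.67×10⁻⁸)]^(1/4) = 153.0 K.
ΔT = T_surf − T_eq = 229 − 153.0.

ΔT ≈ 76.0 K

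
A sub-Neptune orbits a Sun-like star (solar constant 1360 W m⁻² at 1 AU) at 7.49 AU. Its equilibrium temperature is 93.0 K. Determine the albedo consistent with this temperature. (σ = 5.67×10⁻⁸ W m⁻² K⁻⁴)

Flux at 7.49 AU: S = 1360/7.49² = 24.2 W m⁻².
From T_eq⁴ = S(1−A)/(4σ): 1−A = 4σT_eq⁴/S.
1−A = 4 × 5.67×10⁻⁸ × (93.0)⁴ / 24.2 = 0.700.

A ≈ 0.30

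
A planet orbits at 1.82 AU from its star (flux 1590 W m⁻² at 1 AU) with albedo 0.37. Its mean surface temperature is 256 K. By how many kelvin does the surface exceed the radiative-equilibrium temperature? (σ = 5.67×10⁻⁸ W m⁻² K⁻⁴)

S = 1590/1.82² = 480.0 W m⁻².
T_eq = [S(1−A)/(4σ)]^(1/4) = [480.0×0.63/(4×5.67×10⁻⁸)]^(1/4) = 191.1 K.
ΔT = T_surf − T_eq = 256 − 191.1.

ΔT ≈ 64.9 K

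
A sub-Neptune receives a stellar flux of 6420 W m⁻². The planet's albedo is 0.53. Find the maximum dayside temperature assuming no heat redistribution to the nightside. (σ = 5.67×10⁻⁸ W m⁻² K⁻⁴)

With no redistribution each surface element balances locally: S(1−A) = σT⁴.
T = [6420 × 0.47 / 5.67×10⁻⁸]^(1/4) = (5.32×10¹⁰)^(1/4) = 480 K.

T_ss ≈ 480 K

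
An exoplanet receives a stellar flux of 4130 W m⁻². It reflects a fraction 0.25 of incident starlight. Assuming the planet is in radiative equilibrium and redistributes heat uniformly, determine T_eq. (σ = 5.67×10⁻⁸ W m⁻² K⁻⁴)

Energy balance: absorbed = emitted ⇒ πR²·S(1−A) = 4πR²·σT_eq⁴, so T_eq⁴ = S(1−A)/(4σ).
T_eq = [4130 × 0.75 / (4 × 5.67×10⁻⁸)]^(1/4) = (1.37×10¹⁰)^(1/4) = 342 K.

T_eq ≈ 342 K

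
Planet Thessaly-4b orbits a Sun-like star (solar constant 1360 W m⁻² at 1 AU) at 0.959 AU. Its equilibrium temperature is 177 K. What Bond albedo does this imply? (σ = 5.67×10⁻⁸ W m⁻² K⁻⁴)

A ≈ 0.85

Flux at 0.959 AU: S = 1360/0.959² = 1480 W m⁻².
From T_eq⁴ = S(1−A)/(4σ): 1−A = 4σT_eq⁴/S.
1−A = 4 × 5.67×10⁻⁸ × (177)⁴ / 1480 = 0.151.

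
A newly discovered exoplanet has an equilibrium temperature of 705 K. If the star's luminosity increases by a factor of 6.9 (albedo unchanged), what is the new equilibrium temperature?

T_eq ∝ L^(1/4) · d^(−1/2).
T′ = 705 × 6.9^(1/4) = 1140 K.

T_eq ≈ 1140 K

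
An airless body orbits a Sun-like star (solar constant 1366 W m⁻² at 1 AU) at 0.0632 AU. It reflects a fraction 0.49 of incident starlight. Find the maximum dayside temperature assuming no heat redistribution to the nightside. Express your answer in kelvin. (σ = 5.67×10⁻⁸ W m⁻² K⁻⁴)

Flux at 0.0632 AU: S = 1366/0.0632² = 3.42×10⁵ W m⁻².
With no redistribution each surface element balances locally: S(1−A) = σT⁴.
T = [3.42×10⁵ × 0.51 / 5.67×10⁻⁸]^(1/4) = (3.08×10¹²)^(1/4) = 1320 K.

T_ss ≈ 1320 K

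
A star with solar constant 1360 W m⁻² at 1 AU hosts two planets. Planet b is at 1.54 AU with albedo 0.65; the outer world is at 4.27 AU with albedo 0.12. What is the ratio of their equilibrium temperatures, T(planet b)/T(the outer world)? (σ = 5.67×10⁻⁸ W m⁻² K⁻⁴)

T₁/T₂ ≈ 1.322

T_eq = [S₀(1−A)/(4σd²)]^(1/4), so T ∝ (1−A)^(1/4) / √d.
T₁ = [1360×0.35/(4×5.67×10⁻⁸×1.54²)]^(1/4) = 172.48 K.
T₂ = [1360×0.88/(4×5.67×10⁻⁸×4.27²)]^(1/4) = 130.43 K.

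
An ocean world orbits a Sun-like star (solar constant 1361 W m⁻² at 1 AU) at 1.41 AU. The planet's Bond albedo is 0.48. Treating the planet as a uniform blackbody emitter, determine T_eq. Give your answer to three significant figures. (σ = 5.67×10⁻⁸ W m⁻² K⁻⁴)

T_eq ≈ 199 K

Flux at 1.41 AU: S = 1361/1.41² = 685 W m⁻².
Energy balance: absorbed = emitted ⇒ πR²·S(1−A) = 4πR²·σT_eq⁴, so T_eq⁴ = S(1−A)/(4σ).
T_eq = [685 × 0.52 / (4 × 5.67×10⁻⁸)]^(1/4) = (1.57×10⁹)^(1/4) = 199 K.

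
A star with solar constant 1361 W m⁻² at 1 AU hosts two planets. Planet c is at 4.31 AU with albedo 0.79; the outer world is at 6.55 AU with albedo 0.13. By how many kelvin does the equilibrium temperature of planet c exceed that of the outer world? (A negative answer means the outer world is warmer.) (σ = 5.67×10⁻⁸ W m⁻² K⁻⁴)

T_eq = [S₀(1−A)/(4σd²)]^(1/4), so T ∝ (1−A)^(1/4) / √d.
T₁ = [1361×0.21/(4×5.67×10⁻⁸×4.31²)]^(1/4) = 90.75 K.
T₂ = [1361×0.87/(4×5.67×10⁻⁸×6.55²)]^(1/4) = 105.03 K.

ΔT ≈ -14.3 K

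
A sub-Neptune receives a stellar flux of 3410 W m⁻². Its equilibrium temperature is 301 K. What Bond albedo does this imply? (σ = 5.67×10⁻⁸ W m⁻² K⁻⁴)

A ≈ 0.45

From T_eq⁴ = S(1−A)/(4σ): 1−A = 4σT_eq⁴/S.
1−A = 4 × 5.67×10⁻⁸ × (301)⁴ / 3410 = 0.546.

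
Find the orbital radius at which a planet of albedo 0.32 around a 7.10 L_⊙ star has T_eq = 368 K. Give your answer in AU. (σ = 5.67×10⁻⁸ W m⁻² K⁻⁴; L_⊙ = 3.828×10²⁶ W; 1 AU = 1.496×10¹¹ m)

L = 7.10 × 3.828×10²⁶ = 2.72×10²⁷ W.
From T_eq⁴ = L(1−A)/(16πσd²): d = √[L(1−A)/(16πσT_eq⁴)].
d = √[2.72×10²⁷ × 0.68 / (16π × 5.67×10⁻⁸ × (368)⁴)] = 1.88×10¹¹ m = 1.26 AU.

d ≈ 1.26 AU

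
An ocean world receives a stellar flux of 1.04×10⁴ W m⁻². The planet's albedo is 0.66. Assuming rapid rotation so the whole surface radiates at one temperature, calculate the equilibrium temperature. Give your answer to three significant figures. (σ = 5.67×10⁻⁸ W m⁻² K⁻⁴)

T_eq ≈ 353 K

Energy balance: absorbed = emitted ⇒ πR²·S(1−A) = 4πR²·σT_eq⁴, so T_eq⁴ = S(1−A)/(4σ).
T_eq = [1.04×10⁴ × 0.34 / (4 × 5.67×10⁻⁸)]^(1/4) = (1.56×10¹⁰)^(1/4) = 353 K.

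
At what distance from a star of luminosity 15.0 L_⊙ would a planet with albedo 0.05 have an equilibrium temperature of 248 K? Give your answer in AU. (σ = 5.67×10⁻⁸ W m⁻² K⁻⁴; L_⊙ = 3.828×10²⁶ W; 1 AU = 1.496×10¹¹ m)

L = 15.0 × 3.828×10²⁶ = 5.74×10²⁷ W.
From T_eq⁴ = L(1−A)/(16πσd²): d = √[L(1−A)/(16πσT_eq⁴)].
d = √[5.74×10²⁷ × 0.95 / (16π × 5.67×10⁻⁸ × (248)⁴)] = 7.11×10¹¹ m = 4.75 AU.

d ≈ 4.75 AU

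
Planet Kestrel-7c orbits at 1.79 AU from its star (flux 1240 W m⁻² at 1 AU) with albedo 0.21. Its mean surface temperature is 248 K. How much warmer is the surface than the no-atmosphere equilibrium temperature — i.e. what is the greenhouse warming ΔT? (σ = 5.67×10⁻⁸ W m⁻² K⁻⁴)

S = 1240/1.79² = 387.0 W m⁻².
T_eq = [S(1−A)/(4σ)]^(1/4) = [387.0×0.79/(4×5.67×10⁻⁸)]^(1/4) = 191.6 K.
ΔT = T_surf − T_eq = 248 − 191.6.

ΔT ≈ 56.4 K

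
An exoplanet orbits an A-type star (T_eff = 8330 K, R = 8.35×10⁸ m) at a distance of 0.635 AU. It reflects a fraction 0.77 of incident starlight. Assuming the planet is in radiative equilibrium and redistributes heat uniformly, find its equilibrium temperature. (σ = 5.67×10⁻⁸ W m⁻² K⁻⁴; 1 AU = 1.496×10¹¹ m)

d = 0.635 AU = 9.50×10¹⁰ m.
L = 4πR_⋆²σT_⋆⁴ = 4π(8.35×10⁸)² × 5.67×10⁻⁸ × (8330)⁴ = 2.39×10²⁷ W.
S = L/(4πd²) = 2.11×10⁴ W m⁻².
Energy balance: absorbed = emitted ⇒ πR²·S(1−A) = 4πR²·σT_eq⁴, so T_eq⁴ = S(1−A)/(4σ).
T_eq = [2.11×10⁴ × 0.23 / (4 × 5.67×10⁻⁸)]^(1/4) = (2.14×10¹⁰)^(1/4) = 382 K.

T_eq ≈ 382 K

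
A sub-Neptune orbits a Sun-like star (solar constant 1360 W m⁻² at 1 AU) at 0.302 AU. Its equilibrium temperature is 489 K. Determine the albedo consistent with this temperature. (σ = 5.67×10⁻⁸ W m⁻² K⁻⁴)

Flux at 0.302 AU: S = 1360/0.302² = 1.49×10⁴ W m⁻².
From T_eq⁴ = S(1−A)/(4σ): 1−A = 4σT_eq⁴/S.
1−A = 4 × 5.67×10⁻⁸ × (489)⁴ / 1.49×10⁴ = 0.870.

A ≈ 0.13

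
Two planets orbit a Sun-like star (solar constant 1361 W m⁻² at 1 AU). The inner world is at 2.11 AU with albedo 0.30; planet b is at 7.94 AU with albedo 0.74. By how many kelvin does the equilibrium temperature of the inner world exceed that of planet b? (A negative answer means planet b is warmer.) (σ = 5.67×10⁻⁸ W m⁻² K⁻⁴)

T_eq = [S₀(1−A)/(4σd²)]^(1/4), so T ∝ (1−A)^(1/4) / √d.
T₁ = [1361×0.70/(4×5.67×10⁻⁸×2.11²)]^(1/4) = 175.26 K.
T₂ = [1361×0.26/(4×5.67×10⁻⁸×7.94²)]^(1/4) = 70.53 K.

ΔT ≈ 104.7 K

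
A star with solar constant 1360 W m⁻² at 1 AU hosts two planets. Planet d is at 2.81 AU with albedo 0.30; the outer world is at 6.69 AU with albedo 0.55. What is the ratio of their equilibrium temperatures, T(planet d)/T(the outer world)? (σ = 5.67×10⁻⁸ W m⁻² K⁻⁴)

T₁/T₂ ≈ 1.723

T_eq = [S₀(1−A)/(4σd²)]^(1/4), so T ∝ (1−A)^(1/4) / √d.
T₁ = [1360×0.70/(4×5.67×10⁻⁸×2.81²)]^(1/4) = 151.84 K.
T₂ = [1360×0.45/(4×5.67×10⁻⁸×6.69²)]^(1/4) = 88.12 K.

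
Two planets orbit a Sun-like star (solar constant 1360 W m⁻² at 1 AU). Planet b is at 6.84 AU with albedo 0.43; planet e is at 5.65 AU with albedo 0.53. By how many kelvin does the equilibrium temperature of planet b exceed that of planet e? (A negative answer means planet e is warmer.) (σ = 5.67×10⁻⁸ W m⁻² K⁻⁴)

ΔT ≈ -4.5 K

T_eq = [S₀(1−A)/(4σd²)]^(1/4), so T ∝ (1−A)^(1/4) / √d.
T₁ = [1360×0.57/(4×5.67×10⁻⁸×6.84²)]^(1/4) = 92.45 K.
T₂ = [1360×0.47/(4×5.67×10⁻⁸×5.65²)]^(1/4) = 96.93 K.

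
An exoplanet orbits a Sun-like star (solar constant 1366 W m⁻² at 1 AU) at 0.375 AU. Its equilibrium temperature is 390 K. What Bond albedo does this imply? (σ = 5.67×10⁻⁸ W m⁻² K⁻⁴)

Flux at 0.375 AU: S = 1366/0.375² = 9710 W m⁻².
From T_eq⁴ = S(1−A)/(4σ): 1−A = 4σT_eq⁴/S.
1−A = 4 × 5.67×10⁻⁸ × (390)⁴ / 9710 = 0.540.

A ≈ 0.46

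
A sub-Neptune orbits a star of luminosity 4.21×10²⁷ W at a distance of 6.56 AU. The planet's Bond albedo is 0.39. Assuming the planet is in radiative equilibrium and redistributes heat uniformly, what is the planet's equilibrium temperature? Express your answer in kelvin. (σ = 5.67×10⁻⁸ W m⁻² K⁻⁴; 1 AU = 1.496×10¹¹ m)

T_eq ≈ 175 K

d = 6.56 AU = 9.81×10¹¹ m.
Flux: S = L/(4πd²) = 4.21×10²⁷/(4π×(9.81×10¹¹)²) = 348 W m⁻².
Energy balance: absorbed = emitted ⇒ πR²·S(1−A) = 4πR²·σT_eq⁴, so T_eq⁴ = S(1−A)/(4σ).
T_eq = [348 × 0.61 / (4 × 5.67×10⁻⁸)]^(1/4) = (9.36×10⁸)^(1/4) = 175 K.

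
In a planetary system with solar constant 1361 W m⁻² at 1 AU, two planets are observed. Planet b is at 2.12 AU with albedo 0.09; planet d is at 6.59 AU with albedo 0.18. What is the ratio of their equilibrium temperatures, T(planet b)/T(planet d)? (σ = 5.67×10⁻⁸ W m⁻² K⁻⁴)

T₁/T₂ ≈ 1.810

T_eq = [S₀(1−A)/(4σd²)]^(1/4), so T ∝ (1−A)^(1/4) / √d.
T₁ = [1361×0.91/(4×5.67×10⁻⁸×2.12²)]^(1/4) = 186.70 K.
T₂ = [1361×0.82/(4×5.67×10⁻⁸×6.59²)]^(1/4) = 103.17 K.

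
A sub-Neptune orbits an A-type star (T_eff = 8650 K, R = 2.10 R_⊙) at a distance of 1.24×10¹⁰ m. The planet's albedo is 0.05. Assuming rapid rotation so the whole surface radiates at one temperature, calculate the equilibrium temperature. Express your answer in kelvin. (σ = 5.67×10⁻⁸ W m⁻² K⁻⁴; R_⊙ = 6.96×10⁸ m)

R_⋆ = 2.10 × 6.96×10⁸ = 1.46×10⁹ m.
L = 4πR_⋆²σT_⋆⁴ = 4π(1.46×10⁹)² × 5.67×10⁻⁸ × (8650)⁴ = 8.52×10²⁷ W.
S = L/(4πd²) = 4.41×10⁶ W m⁻².
Energy balance: absorbed = emitted ⇒ πR²·S(1−A) = 4πR²·σT_eq⁴, so T_eq⁴ = S(1−A)/(4σ).
T_eq = [4.41×10⁶ × 0.95 / (4 × 5.67×10⁻⁸)]^(1/4) = (1.85×10¹³)^(1/4) = 2070 K.

T_eq ≈ 2070 K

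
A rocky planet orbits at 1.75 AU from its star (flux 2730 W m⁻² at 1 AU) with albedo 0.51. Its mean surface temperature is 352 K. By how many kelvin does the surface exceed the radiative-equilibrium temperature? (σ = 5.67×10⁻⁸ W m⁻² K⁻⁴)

ΔT ≈ 142.5 K

S = 2730/1.75² = 891.4 W m⁻².
T_eq = [S(1−A)/(4σ)]^(1/4) = [891.4×0.49/(4×5.67×10⁻⁸)]^(1/4) = 209.5 K.
ΔT = T_surf − T_eq = 352 − 209.5.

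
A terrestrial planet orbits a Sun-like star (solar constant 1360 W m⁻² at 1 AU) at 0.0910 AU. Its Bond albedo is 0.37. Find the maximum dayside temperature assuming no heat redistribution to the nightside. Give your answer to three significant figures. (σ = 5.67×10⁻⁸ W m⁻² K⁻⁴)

T_ss ≈ 1160 K

Flux at 0.0910 AU: S = 1360/0.0910² = 1.64×10⁵ W m⁻².
With no redistribution each surface element balances locally: S(1−A) = σT⁴.
T = [1.64×10⁵ × 0.63 / 5.67×10⁻⁸]^(1/4) = (1.82×10¹²)^(1/4) = 1160 K.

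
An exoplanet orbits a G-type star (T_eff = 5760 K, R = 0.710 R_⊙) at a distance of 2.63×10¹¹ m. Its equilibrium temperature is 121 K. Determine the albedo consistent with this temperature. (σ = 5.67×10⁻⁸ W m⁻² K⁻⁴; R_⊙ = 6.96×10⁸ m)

R_⋆ = 0.710 × 6.96×10⁸ = 4.94×10⁸ m.
L = 4πR_⋆²σT_⋆⁴ = 4π(4.94×10⁸)² × 5.67×10⁻⁸ × (5760)⁴ = 1.92×10²⁶ W.
S = L/(4πd²) = 220 W m⁻².
From T_eq⁴ = S(1−A)/(4σ): 1−A = 4σT_eq⁴/S.
1−A = 4 × 5.67×10⁻⁸ × (121)⁴ / 220 = 0.221.

A ≈ 0.78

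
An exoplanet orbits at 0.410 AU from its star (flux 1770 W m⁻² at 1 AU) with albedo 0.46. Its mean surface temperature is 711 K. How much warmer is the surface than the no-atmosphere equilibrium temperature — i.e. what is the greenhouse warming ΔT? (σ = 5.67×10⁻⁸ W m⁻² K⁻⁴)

S = 1770/0.410² = 1.053×10⁴ W m⁻².
T_eq = [S(1−A)/(4σ)]^(1/4) = [1.053×10⁴×0.54/(4×5.67×10⁻⁸)]^(1/4) = 397.9 K.
ΔT = T_surf − T_eq = 711 − 397.9.

ΔT ≈ 313.1 K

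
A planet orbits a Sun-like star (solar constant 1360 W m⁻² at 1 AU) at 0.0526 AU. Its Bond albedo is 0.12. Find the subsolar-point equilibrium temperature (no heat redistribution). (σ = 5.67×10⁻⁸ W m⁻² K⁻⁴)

T_ss ≈ 1660 K

Flux at 0.0526 AU: S = 1360/0.0526² = 4.92×10⁵ W m⁻².
At the subsolar point the surface absorbs S(1−A) and emits σT⁴ per unit area — no factor of 4, since only the local patch is in balance.
T = [4.92×10⁵ × 0.88 / 5.67×10⁻⁸]^(1/4) = (7.63×10¹²)^(1/4) = 1660 K.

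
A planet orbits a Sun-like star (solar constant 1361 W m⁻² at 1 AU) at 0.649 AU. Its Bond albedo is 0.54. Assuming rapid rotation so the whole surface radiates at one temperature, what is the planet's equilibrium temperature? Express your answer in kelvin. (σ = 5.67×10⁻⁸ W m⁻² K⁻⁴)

Flux at 0.649 AU: S = 1361/0.649² = 3230 W m⁻².
Energy balance: absorbed = emitted ⇒ πR²·S(1−A) = 4πR²·σT_eq⁴, so T_eq⁴ = S(1−A)/(4σ).
T_eq = [3230 × 0.46 / (4 × 5.67×10⁻⁸)]^(1/4) = (6.55×10⁹)^(1/4) = 285 K.

T_eq ≈ 285 K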